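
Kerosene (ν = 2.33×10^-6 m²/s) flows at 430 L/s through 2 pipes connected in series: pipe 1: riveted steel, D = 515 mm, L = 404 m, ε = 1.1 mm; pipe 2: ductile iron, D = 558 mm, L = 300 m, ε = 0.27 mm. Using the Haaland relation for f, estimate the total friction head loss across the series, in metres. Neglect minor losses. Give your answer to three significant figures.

Pipe 1: V = 2.064 m/s, Re = 4.56×10^5, ε/D = 0.00214, f = 0.02422, h_1 = f(L/D)V²/2g = 4.126 m
Pipe 2: V = 1.758 m/s, Re = 4.21×10^5, ε/D = 4.84×10^-4, f = 0.01762, h_2 = f(L/D)V²/2g = 1.493 m
Series → Q common, losses add: H = Σh = 5.619 m

H ≈ 5.62 m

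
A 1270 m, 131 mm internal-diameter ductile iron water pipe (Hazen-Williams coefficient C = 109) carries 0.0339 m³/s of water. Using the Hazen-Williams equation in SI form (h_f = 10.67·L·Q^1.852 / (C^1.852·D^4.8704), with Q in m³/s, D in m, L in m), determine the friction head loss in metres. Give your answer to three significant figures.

h_f = 10.67·1270·0.0339^1.852 / (109^1.852·0.131^4.8704) = 86.26 m

h_f ≈ 86.3 m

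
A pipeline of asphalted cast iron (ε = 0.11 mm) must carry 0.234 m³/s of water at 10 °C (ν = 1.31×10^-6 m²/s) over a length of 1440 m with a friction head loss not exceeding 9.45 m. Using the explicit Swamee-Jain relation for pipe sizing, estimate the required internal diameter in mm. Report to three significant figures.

D ≈ 412 mm

Swamee-Jain (Type III): D = 0.66·[ε^1.25·(LQ²/(gh_f))^4.75 + ν·Q^9.4·(L/(gh_f))^5.2]^0.04
LQ²/(gh_f) = 0.8505; L/(gh_f) = 15.53
Term 1 = ε^1.25·(…)^4.75 = 5.22×10^-6; Term 2 = ν·Q^9.4·(…)^5.2 = 2.41×10^-6
D = 0.66·(5.22×10^-6 + 2.41×10^-6)^0.04 = 0.4120 m = 412 mm
Check: V = 1.76 m/s, Re = 5.52×10^5, f = 0.01599, h_f = 8.78 m ≈ 9.45 m ✓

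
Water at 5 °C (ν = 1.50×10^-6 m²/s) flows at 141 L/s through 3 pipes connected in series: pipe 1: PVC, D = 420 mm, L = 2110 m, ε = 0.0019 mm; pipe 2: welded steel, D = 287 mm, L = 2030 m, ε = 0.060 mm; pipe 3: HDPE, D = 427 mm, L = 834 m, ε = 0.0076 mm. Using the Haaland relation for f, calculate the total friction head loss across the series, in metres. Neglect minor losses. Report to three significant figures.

Pipe 1: V = 1.018 m/s, Re = 2.85×10^5, ε/D = 4.52×10^-6, f = 0.01452, h_1 = f(L/D)V²/2g = 3.850 m
Pipe 2: V = 2.180 m/s, Re = 4.17×10^5, ε/D = 2.09×10^-4, f = 0.01561, h_2 = f(L/D)V²/2g = 26.74 m
Pipe 3: V = 0.9846 m/s, Re = 2.80×10^5, ε/D = 1.78×10^-5, f = 0.01467, h_3 = f(L/D)V²/2g = 1.416 m
Series → Q common, losses add: H = Σh = 32.01 m

H ≈ 32.0 m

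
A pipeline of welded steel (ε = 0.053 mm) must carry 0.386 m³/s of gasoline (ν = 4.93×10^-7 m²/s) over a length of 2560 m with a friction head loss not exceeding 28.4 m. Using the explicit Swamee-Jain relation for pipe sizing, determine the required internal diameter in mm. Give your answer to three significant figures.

Swamee-Jain (Type III): D = 0.66·[ε^1.25·(LQ²/(gh_f))^4.75 + ν·Q^9.4·(L/(gh_f))^5.2]^0.04
LQ²/(gh_f) = 1.369; L/(gh_f) = 9.189
Term 1 = ε^1.25·(…)^4.75 = 2.01×10^-5; Term 2 = ν·Q^9.4·(…)^5.2 = 6.54×10^-6
D = 0.66·(2.01×10^-5 + 6.54×10^-6)^0.04 = 0.4331 m = 433 mm
Check: V = 2.62 m/s, Re = 2.30×10^6, f = 0.01316, h_f = 27.2 m ≈ 28.4 m ✓

D ≈ 433 mm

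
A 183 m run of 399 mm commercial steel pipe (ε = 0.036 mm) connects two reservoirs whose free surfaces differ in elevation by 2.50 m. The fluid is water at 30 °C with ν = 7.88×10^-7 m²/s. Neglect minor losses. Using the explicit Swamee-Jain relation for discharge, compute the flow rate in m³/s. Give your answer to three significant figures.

Swamee-Jain (Type II): Q = -0.965·√(gD⁵h_f/L)·ln[ε/(3.7D) + √(3.17ν²L/(gD³h_f))]
√(gD⁵h_f/L) = √(9.81·0.399⁵·2.50/183) = 0.03681
ε/(3.7D) = 2.44×10^-5; √(3.17ν²L/(gD³h_f)) = 1.52×10^-5
Q = -0.965·0.03681·ln(3.959×10^-5) = 0.3601 m³/s
Check: V = 2.88 m/s, Re = 1.46×10^6, f = 0.01297, h_f = 2.51 m ≈ 2.50 m ✓

Q ≈ 0.360 m³/s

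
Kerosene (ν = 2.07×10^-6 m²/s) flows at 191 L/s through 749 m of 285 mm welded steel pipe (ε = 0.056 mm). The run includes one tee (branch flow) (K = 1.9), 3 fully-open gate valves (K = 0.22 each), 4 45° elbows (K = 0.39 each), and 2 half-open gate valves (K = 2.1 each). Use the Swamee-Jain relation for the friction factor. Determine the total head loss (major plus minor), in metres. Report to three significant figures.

H_L ≈ 22.7 m

V = 4Q/(πD²) = 2.994 m/s; V²/2g = 0.4569 m
Re = 4.12×10^5, ε/D = 1.96×10^-4 → f = 0.01575 (Swamee-Jain)
Major: h_f = f(L/D)·V²/2g = 0.01575·2628·0.4569 = 18.92 m
Minor: ΣK = 8.32; h_m = ΣK·V²/2g = 3.801 m
Total H_L = 18.92 + 3.801 = 22.72 m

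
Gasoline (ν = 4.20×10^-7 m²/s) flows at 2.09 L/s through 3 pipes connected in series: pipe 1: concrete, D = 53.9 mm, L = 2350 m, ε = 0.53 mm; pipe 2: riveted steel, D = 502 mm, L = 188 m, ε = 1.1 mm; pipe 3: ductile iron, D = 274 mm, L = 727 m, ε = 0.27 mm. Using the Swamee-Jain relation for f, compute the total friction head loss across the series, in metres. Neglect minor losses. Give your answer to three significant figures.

H ≈ 71.7 m

Pipe 1: V = 0.9160 m/s, Re = 1.18×10^5, ε/D = 0.00983, f = 0.03843, h_1 = f(L/D)V²/2g = 71.65 m
Pipe 2: V = 0.01056 m/s, Re = 1.26×10^4, ε/D = 0.00219, f = 0.03296, h_2 = f(L/D)V²/2g = 7.015×10^-5 m
Pipe 3: V = 0.03545 m/s, Re = 2.31×10^4, ε/D = 9.85×10^-4, f = 0.02732, h_3 = f(L/D)V²/2g = 0.004642 m
Series → Q common, losses add: H = Σh = 71.65 m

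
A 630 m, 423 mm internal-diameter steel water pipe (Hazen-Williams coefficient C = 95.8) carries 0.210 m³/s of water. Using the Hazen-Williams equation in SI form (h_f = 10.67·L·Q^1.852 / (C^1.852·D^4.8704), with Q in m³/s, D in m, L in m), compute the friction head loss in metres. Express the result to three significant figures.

h_f = 10.67·630·0.210^1.852 / (95.8^1.852·0.423^4.8704) = 5.280 m

h_f ≈ 5.28 m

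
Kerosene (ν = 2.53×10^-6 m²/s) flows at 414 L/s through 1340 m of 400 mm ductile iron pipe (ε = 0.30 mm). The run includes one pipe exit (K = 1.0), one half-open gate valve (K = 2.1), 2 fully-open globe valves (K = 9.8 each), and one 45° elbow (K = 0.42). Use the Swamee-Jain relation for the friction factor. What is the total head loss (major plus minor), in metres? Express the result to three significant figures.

H_L ≈ 48.3 m

V = 4Q/(πD²) = 3.295 m/s; V²/2g = 0.5532 m
Re = 5.21×10^5, ε/D = 7.50×10^-4 → f = 0.01915 (Swamee-Jain)
Major: h_f = f(L/D)·V²/2g = 0.01915·3350·0.5532 = 35.49 m
Minor: ΣK = 23.1; h_m = ΣK·V²/2g = 12.79 m
Total H_L = 35.49 + 12.79 = 48.28 m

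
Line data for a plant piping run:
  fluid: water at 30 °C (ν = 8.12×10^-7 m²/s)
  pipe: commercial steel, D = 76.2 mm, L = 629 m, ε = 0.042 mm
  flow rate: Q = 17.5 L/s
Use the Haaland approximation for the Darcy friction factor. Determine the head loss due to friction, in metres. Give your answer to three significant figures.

h_f ≈ 113 m

V = 4Q/(πD²) = 4·0.0175/(π·0.0762²) = 3.837 m/s
Re = VD/ν = 3.837·0.0762/8.12×10^-7 = 3.60×10^5 → turbulent
ε/D = 0.042/76.2 = 5.51×10^-4
Haaland: f = 0.01817
h_f = f(L/D)V²/(2g) = 0.01817·(629/0.0762)·3.837²/(2·9.81) = 112.6 m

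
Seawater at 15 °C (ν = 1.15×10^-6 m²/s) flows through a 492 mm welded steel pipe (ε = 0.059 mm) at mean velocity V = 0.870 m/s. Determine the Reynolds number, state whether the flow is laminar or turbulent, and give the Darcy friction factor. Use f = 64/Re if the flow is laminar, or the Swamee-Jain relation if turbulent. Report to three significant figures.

Re ≈ 3.72×10^5; turbulent; f ≈ 0.0152

Re = VD/ν = 0.8700·0.492/1.15×10^-6 = 3.72×10^5
Re > 4000 → turbulent; ε/D = 1.20×10^-4
Swamee-Jain: f = 0.01520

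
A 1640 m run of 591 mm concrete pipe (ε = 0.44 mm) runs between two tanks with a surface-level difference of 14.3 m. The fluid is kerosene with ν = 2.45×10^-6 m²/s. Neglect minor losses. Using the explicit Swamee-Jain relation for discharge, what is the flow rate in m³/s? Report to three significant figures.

Q ≈ 0.634 m³/s

Swamee-Jain (Type II): Q = -0.965·√(gD⁵h_f/L)·ln[ε/(3.7D) + √(3.17ν²L/(gD³h_f))]
√(gD⁵h_f/L) = √(9.81·0.591⁵·14.3/1640) = 0.07853
ε/(3.7D) = 2.01×10^-4; √(3.17ν²L/(gD³h_f)) = 3.28×10^-5
Q = -0.965·0.07853·ln(2.340×10^-4) = 0.6336 m³/s
Check: V = 2.31 m/s, Re = 5.57×10^5, f = 0.01908, h_f = 14.4 m ≈ 14.3 m ✓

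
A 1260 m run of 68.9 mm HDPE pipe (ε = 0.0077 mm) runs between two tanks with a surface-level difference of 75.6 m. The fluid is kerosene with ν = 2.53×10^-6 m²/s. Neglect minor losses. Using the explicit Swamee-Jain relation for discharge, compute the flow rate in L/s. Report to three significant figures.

Q ≈ 7.33 L/s

Swamee-Jain (Type II): Q = -0.965·√(gD⁵h_f/L)·ln[ε/(3.7D) + √(3.17ν²L/(gD³h_f))]
√(gD⁵h_f/L) = √(9.81·0.0689⁵·75.6/1260) = 9.560×10^-4
ε/(3.7D) = 3.02×10^-5; √(3.17ν²L/(gD³h_f)) = 3.25×10^-4
Q = -0.965·9.560×10^-4·ln(3.549×10^-4) = 0.007328 m³/s
Check: V = 1.97 m/s, Re = 5.35×10^4, f = 0.02091, h_f = 75.3 m ≈ 75.6 m ✓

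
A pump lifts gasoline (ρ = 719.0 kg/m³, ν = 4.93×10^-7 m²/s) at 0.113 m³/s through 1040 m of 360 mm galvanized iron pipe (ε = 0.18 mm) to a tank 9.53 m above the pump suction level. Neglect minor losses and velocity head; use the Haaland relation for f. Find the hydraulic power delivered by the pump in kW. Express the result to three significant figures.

V = 4Q/(πD²) = 1.110 m/s; Re = 8.11×10^5; ε/D = 5.00×10^-4; f = 0.01727
h_f = f(L/D)V²/2g = 3.134 m
Total head H = z + h_f = 9.53 + 3.134 = 12.66 m
P_hyd = ρgQH = 719.0·9.81·0.113·12.66 = 10.09 kW

P_hyd ≈ 10.1 kW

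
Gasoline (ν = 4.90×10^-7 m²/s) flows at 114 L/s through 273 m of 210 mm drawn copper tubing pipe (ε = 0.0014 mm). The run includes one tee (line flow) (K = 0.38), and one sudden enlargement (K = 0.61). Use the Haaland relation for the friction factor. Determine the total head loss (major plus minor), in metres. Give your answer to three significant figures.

V = 4Q/(πD²) = 3.291 m/s; V²/2g = 0.5521 m
Re = 1.41×10^6, ε/D = 6.67×10^-6 → f = 0.01109 (Haaland)
Major: h_f = f(L/D)·V²/2g = 0.01109·1300·0.5521 = 7.963 m
Minor: ΣK = 0.990; h_m = ΣK·V²/2g = 0.5466 m
Total H_L = 7.963 + 0.5466 = 8.509 m

H_L ≈ 8.51 m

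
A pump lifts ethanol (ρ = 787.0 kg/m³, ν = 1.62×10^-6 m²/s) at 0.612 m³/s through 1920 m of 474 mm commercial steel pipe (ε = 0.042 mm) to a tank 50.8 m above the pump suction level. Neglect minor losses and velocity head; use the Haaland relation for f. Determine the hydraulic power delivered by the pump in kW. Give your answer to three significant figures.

P_hyd ≈ 394 kW

V = 4Q/(πD²) = 3.468 m/s; Re = 1.01×10^6; ε/D = 8.86×10^-5; f = 0.01314
h_f = f(L/D)V²/2g = 32.63 m
Total head H = z + h_f = 50.8 + 32.63 = 83.43 m
P_hyd = ρgQH = 787.0·9.81·0.612·83.43 = 394.2 kW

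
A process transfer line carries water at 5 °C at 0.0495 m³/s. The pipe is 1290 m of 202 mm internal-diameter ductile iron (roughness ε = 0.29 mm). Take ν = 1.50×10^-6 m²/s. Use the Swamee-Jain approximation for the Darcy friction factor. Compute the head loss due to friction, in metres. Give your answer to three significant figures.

h_f ≈ 17.6 m

V = 4Q/(πD²) = 4·0.0495/(π·0.202²) = 1.545 m/s
Re = VD/ν = 1.545·0.202/1.50×10^-6 = 2.08×10^5 → turbulent
ε/D = 0.29/202 = 0.00144
Swamee-Jain: f = 0.02272
h_f = f(L/D)V²/(2g) = 0.02272·(1290/0.202)·1.545²/(2·9.81) = 17.64 m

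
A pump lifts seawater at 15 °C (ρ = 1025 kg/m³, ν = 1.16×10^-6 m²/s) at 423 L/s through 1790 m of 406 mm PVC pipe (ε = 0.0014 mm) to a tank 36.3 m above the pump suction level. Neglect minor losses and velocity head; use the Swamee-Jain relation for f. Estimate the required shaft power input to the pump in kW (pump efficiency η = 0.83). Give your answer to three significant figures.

V = 4Q/(πD²) = 3.267 m/s; Re = 1.14×10^6; ε/D = 3.45×10^-6; f = 0.01144
h_f = f(L/D)V²/2g = 27.45 m
Total head H = z + h_f = 36.3 + 27.45 = 63.75 m
P_hyd = ρgQH = 1025·9.81·0.423·63.75 = 271.2 kW
P_shaft = P_hyd/η = 271.2/0.83 = 326.7 kW

P_shaft ≈ 327 kW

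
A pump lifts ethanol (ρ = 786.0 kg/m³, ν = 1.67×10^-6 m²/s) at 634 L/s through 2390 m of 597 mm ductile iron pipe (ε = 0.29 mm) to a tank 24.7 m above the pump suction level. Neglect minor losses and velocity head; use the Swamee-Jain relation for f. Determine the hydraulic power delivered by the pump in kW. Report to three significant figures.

V = 4Q/(πD²) = 2.265 m/s; Re = 8.10×10^5; ε/D = 4.86×10^-4; f = 0.01732
h_f = f(L/D)V²/2g = 18.13 m
Total head H = z + h_f = 24.7 + 18.13 = 42.83 m
P_hyd = ρgQH = 786.0·9.81·0.634·42.83 = 209.4 kW

P_hyd ≈ 209 kW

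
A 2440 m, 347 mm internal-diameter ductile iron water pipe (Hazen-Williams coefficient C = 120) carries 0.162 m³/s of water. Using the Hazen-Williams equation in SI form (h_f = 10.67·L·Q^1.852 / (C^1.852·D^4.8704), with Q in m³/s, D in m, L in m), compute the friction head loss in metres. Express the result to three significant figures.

h_f = 10.67·2440·0.162^1.852 / (120^1.852·0.347^4.8704) = 21.86 m

h_f ≈ 21.9 m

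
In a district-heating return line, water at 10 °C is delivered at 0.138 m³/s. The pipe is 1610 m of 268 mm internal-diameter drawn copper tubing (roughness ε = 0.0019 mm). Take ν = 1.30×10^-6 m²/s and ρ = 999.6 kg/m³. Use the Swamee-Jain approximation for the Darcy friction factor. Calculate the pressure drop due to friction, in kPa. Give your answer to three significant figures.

Δp ≈ 237 kPa

V = 4Q/(πD²) = 4·0.138/(π·0.268²) = 2.446 m/s
Re = VD/ν = 2.446·0.268/1.30×10^-6 = 5.04×10^5 → turbulent
ε/D = 0.0019/268 = 7.09×10^-6
Swamee-Jain: f = 0.01319
h_f = f(L/D)V²/(2g) = 0.01319·(1610/0.268)·2.446²/(2·9.81) = 24.16 m
Δp = ρg·h_f = 999.6·9.81·24.16 = 236.9 kPa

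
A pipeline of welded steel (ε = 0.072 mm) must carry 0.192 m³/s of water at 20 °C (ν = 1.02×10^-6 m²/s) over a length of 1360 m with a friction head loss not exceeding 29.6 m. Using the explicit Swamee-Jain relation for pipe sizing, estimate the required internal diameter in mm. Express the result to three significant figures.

D ≈ 297 mm

Swamee-Jain (Type III): D = 0.66·[ε^1.25·(LQ²/(gh_f))^4.75 + ν·Q^9.4·(L/(gh_f))^5.2]^0.04
LQ²/(gh_f) = 0.1727; L/(gh_f) = 4.684
Term 1 = ε^1.25·(…)^4.75 = 1.58×10^-9; Term 2 = ν·Q^9.4·(…)^5.2 = 5.74×10^-10
D = 0.66·(1.58×10^-9 + 5.74×10^-10)^0.04 = 0.2971 m = 297 mm
Check: V = 2.77 m/s, Re = 8.07×10^5, f = 0.01539, h_f = 27.6 m ≈ 29.6 m ✓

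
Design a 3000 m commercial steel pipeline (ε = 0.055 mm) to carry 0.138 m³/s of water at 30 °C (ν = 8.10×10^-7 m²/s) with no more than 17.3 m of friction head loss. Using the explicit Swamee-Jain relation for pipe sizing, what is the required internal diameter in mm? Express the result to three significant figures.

D ≈ 336 mm

Swamee-Jain (Type III): D = 0.66·[ε^1.25·(LQ²/(gh_f))^4.75 + ν·Q^9.4·(L/(gh_f))^5.2]^0.04
LQ²/(gh_f) = 0.3366; L/(gh_f) = 17.68
Term 1 = ε^1.25·(…)^4.75 = 2.69×10^-8; Term 2 = ν·Q^9.4·(…)^5.2 = 2.04×10^-8
D = 0.66·(2.69×10^-8 + 2.04×10^-8)^0.04 = 0.3362 m = 336 mm
Check: V = 1.55 m/s, Re = 6.45×10^5, f = 0.01482, h_f = 16.3 m ≈ 17.3 m ✓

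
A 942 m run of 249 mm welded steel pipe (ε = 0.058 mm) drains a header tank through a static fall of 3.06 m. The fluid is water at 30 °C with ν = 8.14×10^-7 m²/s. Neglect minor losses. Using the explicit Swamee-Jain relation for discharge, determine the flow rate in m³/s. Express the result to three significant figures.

Q ≈ 0.0478 m³/s

Swamee-Jain (Type II): Q = -0.965·√(gD⁵h_f/L)·ln[ε/(3.7D) + √(3.17ν²L/(gD³h_f))]
√(gD⁵h_f/L) = √(9.81·0.249⁵·3.06/942) = 0.005523
ε/(3.7D) = 6.30×10^-5; √(3.17ν²L/(gD³h_f)) = 6.53×10^-5
Q = -0.965·0.005523·ln(1.283×10^-4) = 0.04776 m³/s
Check: V = 0.981 m/s, Re = 3.00×10^5, f = 0.01657, h_f = 3.07 m ≈ 3.06 m ✓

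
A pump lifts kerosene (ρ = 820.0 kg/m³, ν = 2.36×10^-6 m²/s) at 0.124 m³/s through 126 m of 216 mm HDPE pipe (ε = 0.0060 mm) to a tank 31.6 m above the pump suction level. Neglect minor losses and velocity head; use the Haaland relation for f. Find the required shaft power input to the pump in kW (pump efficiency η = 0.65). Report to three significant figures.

P_shaft ≈ 56.1 kW

V = 4Q/(πD²) = 3.384 m/s; Re = 3.10×10^5; ε/D = 2.78×10^-5; f = 0.01450
h_f = f(L/D)V²/2g = 4.936 m
Total head H = z + h_f = 31.6 + 4.936 = 36.54 m
P_hyd = ρgQH = 820.0·9.81·0.124·36.54 = 36.44 kW
P_shaft = P_hyd/η = 36.44/0.65 = 56.07 kW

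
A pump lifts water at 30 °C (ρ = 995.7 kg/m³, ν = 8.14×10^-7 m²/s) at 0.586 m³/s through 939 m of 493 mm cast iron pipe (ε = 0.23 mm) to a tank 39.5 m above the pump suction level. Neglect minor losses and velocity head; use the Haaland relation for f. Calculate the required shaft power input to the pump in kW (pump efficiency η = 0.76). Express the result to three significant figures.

P_shaft ≈ 413 kW

V = 4Q/(πD²) = 3.070 m/s; Re = 1.86×10^6; ε/D = 4.67×10^-4; f = 0.01673
h_f = f(L/D)V²/2g = 15.30 m
Total head H = z + h_f = 39.5 + 15.30 = 54.80 m
P_hyd = ρgQH = 995.7·9.81·0.586·54.80 = 313.7 kW
P_shaft = P_hyd/η = 313.7/0.76 = 412.8 kW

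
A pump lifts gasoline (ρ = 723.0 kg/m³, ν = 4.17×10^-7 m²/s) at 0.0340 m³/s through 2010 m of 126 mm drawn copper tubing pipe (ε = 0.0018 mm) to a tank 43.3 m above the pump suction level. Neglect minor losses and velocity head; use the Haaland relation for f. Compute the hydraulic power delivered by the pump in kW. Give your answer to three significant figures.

P_hyd ≈ 28.2 kW

V = 4Q/(πD²) = 2.727 m/s; Re = 8.24×10^5; ε/D = 1.43×10^-5; f = 0.01220
h_f = f(L/D)V²/2g = 73.78 m
Total head H = z + h_f = 43.3 + 73.78 = 117.1 m
P_hyd = ρgQH = 723.0·9.81·0.0340·117.1 = 28.23 kW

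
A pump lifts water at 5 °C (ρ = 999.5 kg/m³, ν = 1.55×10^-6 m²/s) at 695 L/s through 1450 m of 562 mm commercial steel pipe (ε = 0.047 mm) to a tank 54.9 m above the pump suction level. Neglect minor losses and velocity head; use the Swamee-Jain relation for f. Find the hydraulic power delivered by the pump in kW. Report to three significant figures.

P_hyd ≈ 467 kW

V = 4Q/(πD²) = 2.802 m/s; Re = 1.02×10^6; ε/D = 8.36×10^-5; f = 0.01324
h_f = f(L/D)V²/2g = 13.67 m
Total head H = z + h_f = 54.9 + 13.67 = 68.57 m
P_hyd = ρgQH = 999.5·9.81·0.695·68.57 = 467.2 kW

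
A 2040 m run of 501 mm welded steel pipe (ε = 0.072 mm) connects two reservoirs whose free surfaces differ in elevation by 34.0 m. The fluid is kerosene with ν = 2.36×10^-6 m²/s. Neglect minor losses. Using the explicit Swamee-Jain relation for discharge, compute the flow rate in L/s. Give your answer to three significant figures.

Q ≈ 665 L/s

Swamee-Jain (Type II): Q = -0.965·√(gD⁵h_f/L)·ln[ε/(3.7D) + √(3.17ν²L/(gD³h_f))]
√(gD⁵h_f/L) = √(9.81·0.501⁵·34.0/2040) = 0.07184
ε/(3.7D) = 3.88×10^-5; √(3.17ν²L/(gD³h_f)) = 2.93×10^-5
Q = -0.965·0.07184·ln(6.815×10^-5) = 0.6651 m³/s
Check: V = 3.37 m/s, Re = 7.16×10^5, f = 0.01447, h_f = 34.2 m ≈ 34.0 m ✓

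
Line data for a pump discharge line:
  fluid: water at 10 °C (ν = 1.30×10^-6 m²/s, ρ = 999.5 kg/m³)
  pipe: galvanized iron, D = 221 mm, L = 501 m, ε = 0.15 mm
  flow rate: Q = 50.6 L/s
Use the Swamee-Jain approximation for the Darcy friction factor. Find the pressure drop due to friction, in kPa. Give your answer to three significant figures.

V = 4Q/(πD²) = 4·0.0506/(π·0.221²) = 1.319 m/s
Re = VD/ν = 1.319·0.221/1.30×10^-6 = 2.24×10^5 → turbulent
ε/D = 0.15/221 = 6.79×10^-4
Swamee-Jain: f = 0.01965
h_f = f(L/D)V²/(2g) = 0.01965·(501/0.221)·1.319²/(2·9.81) = 3.951 m
Δp = ρg·h_f = 999.5·9.81·3.951 = 38.74 kPa

Δp ≈ 38.7 kPa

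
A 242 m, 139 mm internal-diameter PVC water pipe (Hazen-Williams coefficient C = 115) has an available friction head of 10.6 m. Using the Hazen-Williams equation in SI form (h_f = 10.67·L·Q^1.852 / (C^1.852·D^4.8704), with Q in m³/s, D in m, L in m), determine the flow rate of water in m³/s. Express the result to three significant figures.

Rearranging: Q = [h_f·C^1.852·D^4.8704 / (10.67·L)]^(1/1.852)
Q = [10.6·115^1.852·0.139^4.8704 / (10.67·242)]^0.540 = 0.03298 m³/s

Q ≈ 0.0330 m³/s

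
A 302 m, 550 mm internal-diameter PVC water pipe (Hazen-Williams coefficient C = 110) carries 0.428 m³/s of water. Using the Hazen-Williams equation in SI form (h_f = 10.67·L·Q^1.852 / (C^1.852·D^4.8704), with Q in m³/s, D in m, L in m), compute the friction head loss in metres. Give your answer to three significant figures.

h_f = 10.67·302·0.428^1.852 / (110^1.852·0.550^4.8704) = 2.039 m

h_f ≈ 2.04 m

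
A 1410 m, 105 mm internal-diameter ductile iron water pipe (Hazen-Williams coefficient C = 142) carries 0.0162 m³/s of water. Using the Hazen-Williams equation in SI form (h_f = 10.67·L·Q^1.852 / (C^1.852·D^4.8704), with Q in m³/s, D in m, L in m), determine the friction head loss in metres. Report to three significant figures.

h_f = 10.67·1410·0.0162^1.852 / (142^1.852·0.105^4.8704) = 43.91 m

h_f ≈ 43.9 m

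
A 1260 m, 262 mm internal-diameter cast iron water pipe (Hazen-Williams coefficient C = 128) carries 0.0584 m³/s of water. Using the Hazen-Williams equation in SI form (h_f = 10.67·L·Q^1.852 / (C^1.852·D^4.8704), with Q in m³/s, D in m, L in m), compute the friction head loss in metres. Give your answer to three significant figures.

h_f ≈ 5.95 m

h_f = 10.67·1260·0.0584^1.852 / (128^1.852·0.262^4.8704) = 5.950 m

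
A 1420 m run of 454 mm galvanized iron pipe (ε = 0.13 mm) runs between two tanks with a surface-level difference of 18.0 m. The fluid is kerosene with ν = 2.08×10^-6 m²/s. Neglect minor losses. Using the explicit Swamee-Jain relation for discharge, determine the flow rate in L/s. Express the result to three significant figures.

Swamee-Jain (Type II): Q = -0.965·√(gD⁵h_f/L)·ln[ε/(3.7D) + √(3.17ν²L/(gD³h_f))]
√(gD⁵h_f/L) = √(9.81·0.454⁵·18.0/1420) = 0.04897
ε/(3.7D) = 7.74×10^-5; √(3.17ν²L/(gD³h_f)) = 3.43×10^-5
Q = -0.965·0.04897·ln(1.117×10^-4) = 0.4300 m³/s
Check: V = 2.66 m/s, Re = 5.80×10^5, f = 0.01610, h_f = 18.1 m ≈ 18.0 m ✓

Q ≈ 430 L/s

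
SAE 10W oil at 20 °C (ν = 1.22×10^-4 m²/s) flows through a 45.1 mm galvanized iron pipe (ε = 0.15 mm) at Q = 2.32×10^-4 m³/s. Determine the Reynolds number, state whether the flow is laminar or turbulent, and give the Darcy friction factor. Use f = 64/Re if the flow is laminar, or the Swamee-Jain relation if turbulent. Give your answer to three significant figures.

Re ≈ 53.7; laminar; f = 64/Re ≈ 1.19

V = 4Q/(πD²) = 0.1452 m/s
Re = VD/ν = 0.1452·0.0451/1.22×10^-4 = 53.7
Re < 2300 → laminar → f = 64/Re = 1.192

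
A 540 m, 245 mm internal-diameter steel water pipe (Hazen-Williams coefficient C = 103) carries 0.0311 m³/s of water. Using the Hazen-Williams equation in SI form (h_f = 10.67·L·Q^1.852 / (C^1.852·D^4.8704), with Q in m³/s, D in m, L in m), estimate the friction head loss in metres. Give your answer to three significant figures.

h_f = 10.67·540·0.0311^1.852 / (103^1.852·0.245^4.8704) = 1.646 m

h_f ≈ 1.65 m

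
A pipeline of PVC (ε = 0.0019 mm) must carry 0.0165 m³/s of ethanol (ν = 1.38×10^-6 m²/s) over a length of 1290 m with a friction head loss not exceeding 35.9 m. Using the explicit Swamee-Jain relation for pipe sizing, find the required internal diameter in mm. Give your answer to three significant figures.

D ≈ 108 mm

Swamee-Jain (Type III): D = 0.66·[ε^1.25·(LQ²/(gh_f))^4.75 + ν·Q^9.4·(L/(gh_f))^5.2]^0.04
LQ²/(gh_f) = 9.972×10^-4; L/(gh_f) = 3.663
Term 1 = ε^1.25·(…)^4.75 = 3.91×10^-22; Term 2 = ν·Q^9.4·(…)^5.2 = 2.07×10^-20
D = 0.66·(3.91×10^-22 + 2.07×10^-20)^0.04 = 0.1078 m = 108 mm
Check: V = 1.81 m/s, Re = 1.41×10^5, f = 0.01677, h_f = 33.5 m ≈ 35.9 m ✓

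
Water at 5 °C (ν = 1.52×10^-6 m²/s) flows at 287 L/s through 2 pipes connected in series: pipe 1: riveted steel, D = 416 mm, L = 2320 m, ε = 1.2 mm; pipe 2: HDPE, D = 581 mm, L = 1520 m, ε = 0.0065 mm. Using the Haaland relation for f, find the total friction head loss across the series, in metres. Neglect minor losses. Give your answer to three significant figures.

H ≈ 35.3 m

Pipe 1: V = 2.112 m/s, Re = 5.78×10^5, ε/D = 0.00288, f = 0.02615, h_1 = f(L/D)V²/2g = 33.14 m
Pipe 2: V = 1.083 m/s, Re = 4.14×10^5, ε/D = 1.12×10^-5, f = 0.01363, h_2 = f(L/D)V²/2g = 2.130 m
Series → Q common, losses add: H = Σh = 35.27 m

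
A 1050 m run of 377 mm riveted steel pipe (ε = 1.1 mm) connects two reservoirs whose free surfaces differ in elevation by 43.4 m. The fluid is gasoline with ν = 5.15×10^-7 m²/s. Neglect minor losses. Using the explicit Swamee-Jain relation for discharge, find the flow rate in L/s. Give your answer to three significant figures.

Q ≈ 383 L/s

Swamee-Jain (Type II): Q = -0.965·√(gD⁵h_f/L)·ln[ε/(3.7D) + √(3.17ν²L/(gD³h_f))]
√(gD⁵h_f/L) = √(9.81·0.377⁵·43.4/1050) = 0.05557
ε/(3.7D) = 7.89×10^-4; √(3.17ν²L/(gD³h_f)) = 6.22×10^-6
Q = -0.965·0.05557·ln(7.948×10^-4) = 0.3827 m³/s
Check: V = 3.43 m/s, Re = 2.51×10^6, f = 0.02605, h_f = 43.5 m ≈ 43.4 m ✓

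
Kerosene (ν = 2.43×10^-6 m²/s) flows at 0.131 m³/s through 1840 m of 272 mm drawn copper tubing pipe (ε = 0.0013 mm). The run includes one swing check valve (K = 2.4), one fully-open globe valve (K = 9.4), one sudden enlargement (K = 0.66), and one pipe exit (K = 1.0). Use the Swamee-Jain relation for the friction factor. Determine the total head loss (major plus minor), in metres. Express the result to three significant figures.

V = 4Q/(πD²) = 2.254 m/s; V²/2g = 0.2591 m
Re = 2.52×10^5, ε/D = 4.78×10^-6 → f = 0.01490 (Swamee-Jain)
Major: h_f = f(L/D)·V²/2g = 0.01490·6765·0.2591 = 26.12 m
Minor: ΣK = 13.5; h_m = ΣK·V²/2g = 3.487 m
Total H_L = 26.12 + 3.487 = 29.60 m

H_L ≈ 29.6 m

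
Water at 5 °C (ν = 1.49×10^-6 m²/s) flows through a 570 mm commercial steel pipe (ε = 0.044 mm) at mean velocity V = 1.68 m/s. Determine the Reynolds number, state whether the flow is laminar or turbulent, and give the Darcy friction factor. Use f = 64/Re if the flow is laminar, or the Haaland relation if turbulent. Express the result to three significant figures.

Re = VD/ν = 1.680·0.570/1.49×10^-6 = 6.43×10^5
Re > 4000 → turbulent; ε/D = 7.72×10^-5
Haaland: f = 0.01358

Re ≈ 6.43×10^5; turbulent; f ≈ 0.0136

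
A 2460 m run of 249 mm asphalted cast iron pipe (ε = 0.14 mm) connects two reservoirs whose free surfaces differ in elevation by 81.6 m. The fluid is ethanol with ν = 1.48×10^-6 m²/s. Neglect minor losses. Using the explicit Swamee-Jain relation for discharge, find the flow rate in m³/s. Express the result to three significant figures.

Swamee-Jain (Type II): Q = -0.965·√(gD⁵h_f/L)·ln[ε/(3.7D) + √(3.17ν²L/(gD³h_f))]
√(gD⁵h_f/L) = √(9.81·0.249⁵·81.6/2460) = 0.01765
ε/(3.7D) = 1.52×10^-4; √(3.17ν²L/(gD³h_f)) = 3.72×10^-5
Q = -0.965·0.01765·ln(1.891×10^-4) = 0.1460 m³/s
Check: V = 3.00 m/s, Re = 5.04×10^5, f = 0.01815, h_f = 82.2 m ≈ 81.6 m ✓

Q ≈ 0.146 m³/s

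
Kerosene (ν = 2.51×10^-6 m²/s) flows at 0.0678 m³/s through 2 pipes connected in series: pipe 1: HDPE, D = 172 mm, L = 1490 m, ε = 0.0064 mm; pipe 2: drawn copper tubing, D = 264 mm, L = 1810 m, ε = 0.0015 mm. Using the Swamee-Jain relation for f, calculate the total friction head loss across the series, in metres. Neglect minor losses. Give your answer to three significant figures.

H ≈ 68.7 m

Pipe 1: V = 2.918 m/s, Re = 2.00×10^5, ε/D = 3.72×10^-5, f = 0.01587, h_1 = f(L/D)V²/2g = 59.66 m
Pipe 2: V = 1.239 m/s, Re = 1.30×10^5, ε/D = 5.68×10^-6, f = 0.01696, h_2 = f(L/D)V²/2g = 9.090 m
Series → Q common, losses add: H = Σh = 68.75 m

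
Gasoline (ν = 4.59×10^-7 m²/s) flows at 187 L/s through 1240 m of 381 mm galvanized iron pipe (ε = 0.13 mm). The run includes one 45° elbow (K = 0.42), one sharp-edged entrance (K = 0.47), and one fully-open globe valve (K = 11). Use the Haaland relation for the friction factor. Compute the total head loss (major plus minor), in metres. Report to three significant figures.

V = 4Q/(πD²) = 1.640 m/s; V²/2g = 0.1371 m
Re = 1.36×10^6, ε/D = 3.41×10^-4 → f = 0.01582 (Haaland)
Major: h_f = f(L/D)·V²/2g = 0.01582·3255·0.1371 = 7.059 m
Minor: ΣK = 11.9; h_m = ΣK·V²/2g = 1.630 m
Total H_L = 7.059 + 1.630 = 8.689 m

H_L ≈ 8.69 m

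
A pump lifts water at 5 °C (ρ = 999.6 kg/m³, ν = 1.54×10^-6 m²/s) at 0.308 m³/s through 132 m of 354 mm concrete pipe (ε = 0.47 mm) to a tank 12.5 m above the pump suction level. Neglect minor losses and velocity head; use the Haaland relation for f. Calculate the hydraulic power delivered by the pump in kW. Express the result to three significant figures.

P_hyd ≈ 49.8 kW

V = 4Q/(πD²) = 3.129 m/s; Re = 7.19×10^5; ε/D = 0.00133; f = 0.02141
h_f = f(L/D)V²/2g = 3.984 m
Total head H = z + h_f = 12.5 + 3.984 = 16.48 m
P_hyd = ρgQH = 999.6·9.81·0.308·16.48 = 49.79 kW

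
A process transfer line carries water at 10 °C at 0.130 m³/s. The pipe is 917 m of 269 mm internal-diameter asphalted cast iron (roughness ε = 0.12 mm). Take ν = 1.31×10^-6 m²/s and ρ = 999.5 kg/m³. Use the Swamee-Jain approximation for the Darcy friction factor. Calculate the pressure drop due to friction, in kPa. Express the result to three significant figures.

V = 4Q/(πD²) = 4·0.130/(π·0.269²) = 2.287 m/s
Re = VD/ν = 2.287·0.269/1.31×10^-6 = 4.70×10^5 → turbulent
ε/D = 0.12/269 = 4.46×10^-4
Swamee-Jain: f = 0.01749
h_f = f(L/D)V²/(2g) = 0.01749·(917/0.269)·2.287²/(2·9.81) = 15.90 m
Δp = ρg·h_f = 999.5·9.81·15.90 = 155.9 kPa

Δp ≈ 156 kPa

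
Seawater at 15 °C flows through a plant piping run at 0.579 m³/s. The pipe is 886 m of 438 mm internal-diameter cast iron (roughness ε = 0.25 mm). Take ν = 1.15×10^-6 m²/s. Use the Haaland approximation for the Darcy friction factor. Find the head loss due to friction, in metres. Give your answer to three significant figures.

V = 4Q/(πD²) = 4·0.579/(π·0.438²) = 3.843 m/s
Re = VD/ν = 3.843·0.438/1.15×10^-6 = 1.46×10^6 → turbulent
ε/D = 0.25/438 = 5.71×10^-4
Haaland: f = 0.01752
h_f = f(L/D)V²/(2g) = 0.01752·(886/0.438)·3.843²/(2·9.81) = 26.67 m

h_f ≈ 26.7 m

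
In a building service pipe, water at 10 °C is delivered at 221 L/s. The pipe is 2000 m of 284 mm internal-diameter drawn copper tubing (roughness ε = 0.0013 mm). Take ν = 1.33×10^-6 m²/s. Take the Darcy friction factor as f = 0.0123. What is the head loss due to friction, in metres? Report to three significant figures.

h_f ≈ 53.7 m

V = 4Q/(πD²) = 4·0.221/(π·0.284²) = 3.489 m/s
h_f = f(L/D)V²/(2g) = 0.01230·(2000/0.284)·3.489²/(2·9.81) = 53.73 m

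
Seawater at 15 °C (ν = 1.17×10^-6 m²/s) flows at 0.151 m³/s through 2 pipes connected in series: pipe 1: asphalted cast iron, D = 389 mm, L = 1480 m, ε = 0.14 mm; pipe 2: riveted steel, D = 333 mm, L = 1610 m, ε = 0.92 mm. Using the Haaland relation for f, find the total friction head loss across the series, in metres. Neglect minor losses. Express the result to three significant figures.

H ≈ 24.4 m

Pipe 1: V = 1.271 m/s, Re = 4.22×10^5, ε/D = 3.60×10^-4, f = 0.01679, h_1 = f(L/D)V²/2g = 5.255 m
Pipe 2: V = 1.734 m/s, Re = 4.93×10^5, ε/D = 0.00276, f = 0.02588, h_2 = f(L/D)V²/2g = 19.17 m
Series → Q common, losses add: H = Σh = 24.43 m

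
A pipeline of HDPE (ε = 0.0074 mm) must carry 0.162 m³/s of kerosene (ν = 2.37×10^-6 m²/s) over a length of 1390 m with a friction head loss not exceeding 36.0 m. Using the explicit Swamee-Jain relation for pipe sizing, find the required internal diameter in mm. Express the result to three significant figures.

D ≈ 264 mm

Swamee-Jain (Type III): D = 0.66·[ε^1.25·(LQ²/(gh_f))^4.75 + ν·Q^9.4·(L/(gh_f))^5.2]^0.04
LQ²/(gh_f) = 0.1033; L/(gh_f) = 3.936
Term 1 = ε^1.25·(…)^4.75 = 8.01×10^-12; Term 2 = ν·Q^9.4·(…)^5.2 = 1.09×10^-10
D = 0.66·(8.01×10^-12 + 1.09×10^-10)^0.04 = 0.2644 m = 264 mm
Check: V = 2.95 m/s, Re = 3.29×10^5, f = 0.01447, h_f = 33.7 m ≈ 36.0 m ✓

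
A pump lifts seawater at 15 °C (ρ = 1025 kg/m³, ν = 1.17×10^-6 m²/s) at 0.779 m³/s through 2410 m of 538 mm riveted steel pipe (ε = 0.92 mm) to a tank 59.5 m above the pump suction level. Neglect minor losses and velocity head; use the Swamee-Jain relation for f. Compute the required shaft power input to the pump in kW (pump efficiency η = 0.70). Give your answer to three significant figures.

V = 4Q/(πD²) = 3.427 m/s; Re = 1.58×10^6; ε/D = 0.00171; f = 0.02267
h_f = f(L/D)V²/2g = 60.77 m
Total head H = z + h_f = 59.5 + 60.77 = 120.3 m
P_hyd = ρgQH = 1025·9.81·0.779·120.3 = 942.0 kW
P_shaft = P_hyd/η = 942.0/0.70 = 1346 kW

P_shaft ≈ 1350 kW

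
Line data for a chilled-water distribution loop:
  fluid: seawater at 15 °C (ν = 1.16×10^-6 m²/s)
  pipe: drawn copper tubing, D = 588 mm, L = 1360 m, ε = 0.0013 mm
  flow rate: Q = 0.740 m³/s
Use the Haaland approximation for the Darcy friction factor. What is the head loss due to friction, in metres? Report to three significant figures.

h_f ≈ 9.65 m

V = 4Q/(πD²) = 4·0.740/(π·0.588²) = 2.725 m/s
Re = VD/ν = 2.725·0.588/1.16×10^-6 = 1.38×10^6 → turbulent
ε/D = 0.0013/588 = 2.21×10^-6
Haaland: f = 0.01103
h_f = f(L/D)V²/(2g) = 0.01103·(1360/0.588)·2.725²/(2·9.81) = 9.653 m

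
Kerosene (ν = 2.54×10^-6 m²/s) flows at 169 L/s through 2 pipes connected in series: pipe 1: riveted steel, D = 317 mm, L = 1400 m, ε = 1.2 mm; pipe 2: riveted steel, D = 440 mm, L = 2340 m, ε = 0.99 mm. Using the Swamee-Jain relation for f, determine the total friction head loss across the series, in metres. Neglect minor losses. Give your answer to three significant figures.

H ≈ 37.9 m

Pipe 1: V = 2.141 m/s, Re = 2.67×10^5, ε/D = 0.00379, f = 0.02855, h_1 = f(L/D)V²/2g = 29.46 m
Pipe 2: V = 1.111 m/s, Re = 1.93×10^5, ε/D = 0.00225, f = 0.02520, h_2 = f(L/D)V²/2g = 8.439 m
Series → Q common, losses add: H = Σh = 37.90 m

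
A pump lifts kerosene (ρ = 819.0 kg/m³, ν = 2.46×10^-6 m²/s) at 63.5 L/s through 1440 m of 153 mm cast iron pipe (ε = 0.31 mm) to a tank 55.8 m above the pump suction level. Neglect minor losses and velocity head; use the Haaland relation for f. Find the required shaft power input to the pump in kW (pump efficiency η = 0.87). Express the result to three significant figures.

V = 4Q/(πD²) = 3.454 m/s; Re = 2.15×10^5; ε/D = 0.00203; f = 0.02428
h_f = f(L/D)V²/2g = 138.9 m
Total head H = z + h_f = 55.8 + 138.9 = 194.7 m
P_hyd = ρgQH = 819.0·9.81·0.0635·194.7 = 99.34 kW
P_shaft = P_hyd/η = 99.34/0.87 = 114.2 kW

P_shaft ≈ 114 kW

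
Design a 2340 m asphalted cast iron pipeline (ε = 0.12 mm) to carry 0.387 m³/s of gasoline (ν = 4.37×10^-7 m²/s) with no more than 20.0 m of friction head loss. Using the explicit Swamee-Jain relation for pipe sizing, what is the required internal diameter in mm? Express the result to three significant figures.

Swamee-Jain (Type III): D = 0.66·[ε^1.25·(LQ²/(gh_f))^4.75 + ν·Q^9.4·(L/(gh_f))^5.2]^0.04
LQ²/(gh_f) = 1.786; L/(gh_f) = 11.93
Term 1 = ε^1.25·(…)^4.75 = 1.98×10^-4; Term 2 = ν·Q^9.4·(…)^5.2 = 2.31×10^-5
D = 0.66·(1.98×10^-4 + 2.31×10^-5)^0.04 = 0.4713 m = 471 mm
Check: V = 2.22 m/s, Re = 2.39×10^6, f = 0.01486, h_f = 18.5 m ≈ 20.0 m ✓

D ≈ 471 mm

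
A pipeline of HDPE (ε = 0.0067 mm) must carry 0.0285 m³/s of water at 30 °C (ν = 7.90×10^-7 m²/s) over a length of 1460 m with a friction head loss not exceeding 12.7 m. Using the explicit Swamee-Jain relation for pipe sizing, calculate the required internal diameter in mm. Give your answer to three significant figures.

Swamee-Jain (Type III): D = 0.66·[ε^1.25·(LQ²/(gh_f))^4.75 + ν·Q^9.4·(L/(gh_f))^5.2]^0.04
LQ²/(gh_f) = 0.009519; L/(gh_f) = 11.72
Term 1 = ε^1.25·(…)^4.75 = 8.53×10^-17; Term 2 = ν·Q^9.4·(…)^5.2 = 8.54×10^-16
D = 0.66·(8.53×10^-17 + 8.54×10^-16)^0.04 = 0.1654 m = 165 mm
Check: V = 1.33 m/s, Re = 2.78×10^5, f = 0.01502, h_f = 11.9 m ≈ 12.7 m ✓

D ≈ 165 mm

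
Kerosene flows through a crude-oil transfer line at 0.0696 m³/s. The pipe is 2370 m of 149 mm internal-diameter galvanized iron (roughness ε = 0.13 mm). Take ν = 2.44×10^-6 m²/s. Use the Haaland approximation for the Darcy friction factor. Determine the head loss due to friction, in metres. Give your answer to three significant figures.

V = 4Q/(πD²) = 4·0.0696/(π·0.149²) = 3.992 m/s
Re = VD/ν = 3.992·0.149/2.44×10^-6 = 2.44×10^5 → turbulent
ε/D = 0.13/149 = 8.72×10^-4
Haaland: f = 0.02017
h_f = f(L/D)V²/(2g) = 0.02017·(2370/0.149)·3.992²/(2·9.81) = 260.5 m

h_f ≈ 260 m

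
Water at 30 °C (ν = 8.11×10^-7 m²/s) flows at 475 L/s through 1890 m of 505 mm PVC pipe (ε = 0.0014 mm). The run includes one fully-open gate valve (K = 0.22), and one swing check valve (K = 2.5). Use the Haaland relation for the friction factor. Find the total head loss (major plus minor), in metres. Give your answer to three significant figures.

V = 4Q/(πD²) = 2.371 m/s; V²/2g = 0.2866 m
Re = 1.48×10^6, ε/D = 2.77×10^-6 → f = 0.01092 (Haaland)
Major: h_f = f(L/D)·V²/2g = 0.01092·3743·0.2866 = 11.72 m
Minor: ΣK = 2.72; h_m = ΣK·V²/2g = 0.7797 m
Total H_L = 11.72 + 0.7797 = 12.50 m

H_L ≈ 12.5 m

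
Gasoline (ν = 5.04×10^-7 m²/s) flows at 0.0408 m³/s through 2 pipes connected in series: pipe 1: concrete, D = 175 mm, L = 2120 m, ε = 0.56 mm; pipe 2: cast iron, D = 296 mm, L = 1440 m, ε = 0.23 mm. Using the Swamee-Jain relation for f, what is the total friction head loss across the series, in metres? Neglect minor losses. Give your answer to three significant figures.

Pipe 1: V = 1.696 m/s, Re = 5.89×10^5, ε/D = 0.00320, f = 0.02696, h_1 = f(L/D)V²/2g = 47.90 m
Pipe 2: V = 0.5929 m/s, Re = 3.48×10^5, ε/D = 7.77×10^-4, f = 0.01961, h_2 = f(L/D)V²/2g = 1.710 m
Series → Q common, losses add: H = Σh = 49.61 m

H ≈ 49.6 m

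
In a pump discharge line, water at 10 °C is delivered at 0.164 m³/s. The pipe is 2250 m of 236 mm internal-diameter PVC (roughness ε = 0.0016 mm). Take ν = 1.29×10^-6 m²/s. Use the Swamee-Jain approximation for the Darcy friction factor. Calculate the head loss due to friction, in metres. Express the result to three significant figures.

V = 4Q/(πD²) = 4·0.164/(π·0.236²) = 3.749 m/s
Re = VD/ν = 3.749·0.236/1.29×10^-6 = 6.86×10^5 → turbulent
ε/D = 0.0016/236 = 6.78×10^-6
Swamee-Jain: f = 0.01251
h_f = f(L/D)V²/(2g) = 0.01251·(2250/0.236)·3.749²/(2·9.81) = 85.47 m

h_f ≈ 85.5 m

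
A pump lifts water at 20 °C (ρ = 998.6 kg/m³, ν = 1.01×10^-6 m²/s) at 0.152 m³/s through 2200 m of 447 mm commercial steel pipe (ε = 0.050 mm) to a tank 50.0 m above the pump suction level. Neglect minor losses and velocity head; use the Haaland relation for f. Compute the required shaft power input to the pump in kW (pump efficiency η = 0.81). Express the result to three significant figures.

V = 4Q/(πD²) = 0.9686 m/s; Re = 4.29×10^5; ε/D = 1.12×10^-4; f = 0.01465
h_f = f(L/D)V²/2g = 3.448 m
Total head H = z + h_f = 50.0 + 3.448 = 53.45 m
P_hyd = ρgQH = 998.6·9.81·0.152·53.45 = 79.59 kW
P_shaft = P_hyd/η = 79.59/0.81 = 98.25 kW

P_shaft ≈ 98.3 kW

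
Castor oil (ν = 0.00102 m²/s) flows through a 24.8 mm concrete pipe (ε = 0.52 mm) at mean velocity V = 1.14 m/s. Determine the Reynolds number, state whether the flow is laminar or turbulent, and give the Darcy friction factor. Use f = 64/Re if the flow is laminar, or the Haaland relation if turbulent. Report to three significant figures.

Re ≈ 27.7; laminar; f = 64/Re ≈ 2.31

Re = VD/ν = 1.140·0.0248/0.00102 = 27.7
Re < 2300 → laminar → f = 64/Re = 2.309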